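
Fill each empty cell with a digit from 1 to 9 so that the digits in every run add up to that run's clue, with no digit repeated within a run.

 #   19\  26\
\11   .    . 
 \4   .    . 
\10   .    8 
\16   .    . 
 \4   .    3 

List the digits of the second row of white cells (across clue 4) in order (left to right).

4 in 2 cells must be {1,3}; 16 in 2 cells must be {7,9}.
R2C2 = 1: the only remaining digit allowed by both the 4 across and the 26 down.
R3C1 = 10 − 8 = 2 completes the 10 across.
Given what's placed, R4C2 must be 9 to fit the 16 across and 26 down.
R5C1 = 4 − 3 = 1 completes the 4 across.
R1C2 = 26 − 21 = 5 completes the 26 down.
R2C1 = 4 − 1 = 3 completes the 4 across.

3 1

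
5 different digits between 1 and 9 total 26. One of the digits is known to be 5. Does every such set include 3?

Counterexample: {1,4,5,7,9} sums to 26 under that restriction without using 3.

No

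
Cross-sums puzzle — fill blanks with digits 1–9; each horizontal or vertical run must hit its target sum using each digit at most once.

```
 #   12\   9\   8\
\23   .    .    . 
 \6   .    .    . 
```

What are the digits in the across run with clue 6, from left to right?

3, 1, 2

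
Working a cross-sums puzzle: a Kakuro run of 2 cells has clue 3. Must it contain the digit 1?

Yes

The only way to make 3 from 2 distinct digits is {1,2}, which contains 1.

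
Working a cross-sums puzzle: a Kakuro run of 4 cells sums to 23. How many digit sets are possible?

4 distinct digits from 1–9 sum between 10 and 30.

9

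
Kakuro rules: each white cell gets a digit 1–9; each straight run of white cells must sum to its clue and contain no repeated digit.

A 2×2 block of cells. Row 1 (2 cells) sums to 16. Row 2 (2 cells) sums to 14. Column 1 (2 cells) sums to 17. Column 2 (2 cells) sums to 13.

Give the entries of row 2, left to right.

8 6

16 in 2 cells must be {7,9}; 17 in 2 cells must be {8,9}.
The 16 across and the 17 down share only 9, so (1,1) = 9.
(1,2) = 16 − 9 = 7 completes the 16 across.
(2,1) = 17 − 9 = 8 completes the 17 down.
(2,2) = 14 − 8 = 6 completes the 14 across.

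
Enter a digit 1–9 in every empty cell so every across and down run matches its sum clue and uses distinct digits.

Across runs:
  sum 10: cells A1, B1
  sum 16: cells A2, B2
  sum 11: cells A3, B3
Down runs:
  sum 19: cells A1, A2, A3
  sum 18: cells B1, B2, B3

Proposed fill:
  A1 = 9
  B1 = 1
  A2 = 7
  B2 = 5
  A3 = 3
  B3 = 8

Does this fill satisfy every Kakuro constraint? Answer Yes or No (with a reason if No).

No — the down run B1–B3 sums to 14, not 18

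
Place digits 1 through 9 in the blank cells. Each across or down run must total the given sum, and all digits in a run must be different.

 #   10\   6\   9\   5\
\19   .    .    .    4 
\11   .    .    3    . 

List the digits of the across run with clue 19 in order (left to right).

11 in 4 cells must be {1,2,3,5}.
R1C3 = 9 − 3 = 6 completes the 9 down.
R2C4 = 5 − 4 = 1 completes the 5 down.
R2C1 = 2: the only remaining digit allowed by both the 11 across and the 10 down.
R2C2 = 11 − 6 = 5 completes the 11 across.
R1C1 = 10 − 2 = 8 completes the 10 down.
R1C2 = 19 − 18 = 1 completes the 19 across.

8, 1, 6, 4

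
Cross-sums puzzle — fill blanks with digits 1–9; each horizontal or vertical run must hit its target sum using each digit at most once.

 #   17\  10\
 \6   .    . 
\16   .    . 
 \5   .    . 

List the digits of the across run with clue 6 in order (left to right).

16 in 2 cells must be {7,9}.
The 16 across and the 10 down share only 7, so R2C2 = 7.
R2C1 = 16 − 7 = 9 completes the 16 across.
Nothing is forced directly, so branch on R1C2, whose candidates are 1 or 2. If R1C2 = 2: then R1C1 would have to be in {4} for the 6 across but in {1,2,3,5,6,7} for the 17 down — contradiction. So R1C2 = 1.
R1C1 = 6 − 1 = 5 completes the 6 across.
R3C1 = 17 − 14 = 3 completes the 17 down.
R3C2 = 5 − 3 = 2 completes the 5 across.

5, 1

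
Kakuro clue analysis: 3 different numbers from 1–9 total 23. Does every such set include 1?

No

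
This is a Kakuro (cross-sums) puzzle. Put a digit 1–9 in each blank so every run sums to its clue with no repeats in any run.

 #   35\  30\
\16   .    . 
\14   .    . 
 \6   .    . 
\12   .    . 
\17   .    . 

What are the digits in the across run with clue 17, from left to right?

8 9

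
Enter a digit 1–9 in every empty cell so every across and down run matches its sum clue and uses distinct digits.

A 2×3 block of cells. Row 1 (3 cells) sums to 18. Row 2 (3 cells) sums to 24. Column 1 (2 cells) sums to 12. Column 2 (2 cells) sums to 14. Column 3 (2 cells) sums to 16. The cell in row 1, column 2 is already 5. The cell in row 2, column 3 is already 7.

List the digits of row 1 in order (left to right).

4 5 9

24 in 3 cells must be {7,8,9}; 16 in 2 cells must be {7,9}.
(1,3) = 16 − 7 = 9 completes the 16 down.
(2,2) = 14 − 5 = 9 completes the 14 down.
(1,1) = 18 − 14 = 4 completes the 18 across.
(2,1) = 24 − 16 = 8 completes the 24 across.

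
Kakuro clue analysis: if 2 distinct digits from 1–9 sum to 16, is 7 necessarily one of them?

The only way to make 16 from 2 distinct digits is {7,9}, which contains 7.

Yes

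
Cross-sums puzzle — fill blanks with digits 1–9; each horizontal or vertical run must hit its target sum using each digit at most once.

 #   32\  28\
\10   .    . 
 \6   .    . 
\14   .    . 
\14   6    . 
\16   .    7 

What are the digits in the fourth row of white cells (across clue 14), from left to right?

16 in 2 cells must be {7,9}.
R4C2 = 14 − 6 = 8 completes the 14 across.

6 8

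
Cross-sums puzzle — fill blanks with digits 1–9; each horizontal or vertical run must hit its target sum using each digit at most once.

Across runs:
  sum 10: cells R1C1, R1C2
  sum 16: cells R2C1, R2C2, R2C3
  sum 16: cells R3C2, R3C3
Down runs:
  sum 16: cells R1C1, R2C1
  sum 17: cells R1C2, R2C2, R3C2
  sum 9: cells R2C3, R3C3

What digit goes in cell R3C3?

16 in 2 cells must be {7,9}.
The 16 across and the 9 down share only 7, so R3C3 = 7.
R2C3 = 9 − 7 = 2 completes the 9 down.
R3C2 = 16 − 7 = 9 completes the 16 across.
R2C1 = 9: the only remaining digit allowed by both the 16 across and the 16 down.
R2C2 = 16 − 11 = 5 completes the 16 across.
R1C1 = 16 − 9 = 7 completes the 16 down.
R1C2 = 10 − 7 = 3 completes the 10 across.

7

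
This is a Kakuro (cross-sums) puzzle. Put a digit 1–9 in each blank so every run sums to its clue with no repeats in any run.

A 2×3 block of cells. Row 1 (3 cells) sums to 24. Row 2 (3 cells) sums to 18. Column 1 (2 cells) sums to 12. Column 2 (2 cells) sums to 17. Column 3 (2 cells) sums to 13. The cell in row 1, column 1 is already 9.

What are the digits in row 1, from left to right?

9 8 7

24 in 3 cells must be {7,8,9}; 17 in 2 cells must be {8,9}.
Given what's placed, (1,2) must be 8 to fit the 24 across and 17 down.
(1,3) = 24 − 17 = 7 completes the 24 across.
(2,1) = 12 − 9 = 3 completes the 12 down.
(2,2) = 17 − 8 = 9 completes the 17 down.
(2,3) = 18 − 12 = 6 completes the 18 across.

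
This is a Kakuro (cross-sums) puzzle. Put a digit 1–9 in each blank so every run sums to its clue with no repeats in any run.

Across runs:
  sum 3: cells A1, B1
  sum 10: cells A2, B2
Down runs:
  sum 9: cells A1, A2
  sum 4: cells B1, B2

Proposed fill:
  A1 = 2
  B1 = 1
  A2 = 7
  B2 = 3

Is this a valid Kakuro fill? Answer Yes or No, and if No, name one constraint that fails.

Yes

Across: 2+1=3; 7+3=10. Down: 2+7=9; 1+3=4. No digit repeats within any run.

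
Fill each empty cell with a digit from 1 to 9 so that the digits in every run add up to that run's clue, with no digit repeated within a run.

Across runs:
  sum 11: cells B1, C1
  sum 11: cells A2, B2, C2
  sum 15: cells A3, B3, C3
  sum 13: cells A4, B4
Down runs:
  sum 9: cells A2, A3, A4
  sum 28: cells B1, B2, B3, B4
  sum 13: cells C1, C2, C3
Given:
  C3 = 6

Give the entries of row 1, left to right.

No cell is forced outright now. A4 can only be 4 or 5 or 6 (the digits allowed by both its 13 across and its 9 down). If A4 = 4: that forces A3 = 2, B3 = 7, B4 = 9, A2 = 3, after which B2 would have to be in {1,2,6,7} for the 11 across but in {4,8} for the 28 down — contradiction. If A4 = 5: that forces A3 = 1, B3 = 8, after which B4 would have to be in {8} for the 13 across but in {4,5,6,7,9} for the 28 down — contradiction. So A4 = 6.
B4 = 13 − 6 = 7 completes the 13 across.
No cell is forced outright now. A2 can only be 1 or 2 (the digits allowed by both its 11 across and its 9 down). If A2 = 1: that forces A3 = 2, after which B3 would have to be in {7} for the 15 across but in {4,8,9} for the 28 down — contradiction. So A2 = 2.
A3 = 9 − 8 = 1 completes the 9 down.
B3 = 15 − 7 = 8 completes the 15 across.
Given what's placed, B2 must be 4 to fit the 11 across and 28 down.
C2 = 11 − 6 = 5 completes the 11 across.
B1 = 28 − 19 = 9 completes the 28 down.
C1 = 11 − 9 = 2 completes the 11 across.

9, 2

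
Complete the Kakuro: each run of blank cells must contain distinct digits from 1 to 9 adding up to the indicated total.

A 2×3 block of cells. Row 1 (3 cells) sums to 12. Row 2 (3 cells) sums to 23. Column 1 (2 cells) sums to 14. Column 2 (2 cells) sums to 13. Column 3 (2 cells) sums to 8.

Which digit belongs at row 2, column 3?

23 in 3 cells must be {6,8,9}.
The 23 across and the 8 down share only 6, so (2,3) = 6.
(1,3) = 8 − 6 = 2 completes the 8 down.
Nothing is forced directly, so branch on (1,1), whose candidates are 6 or 9. If (1,1) = 9: then (1,2) would have to be in {1} for the 12 across but in {4,5,6,7,8,9} for the 13 down — contradiction. So (1,1) = 6.
(1,2) = 12 − 8 = 4 completes the 12 across.
(2,1) = 14 − 6 = 8 completes the 14 down.
(2,2) = 23 − 14 = 9 completes the 23 across.

6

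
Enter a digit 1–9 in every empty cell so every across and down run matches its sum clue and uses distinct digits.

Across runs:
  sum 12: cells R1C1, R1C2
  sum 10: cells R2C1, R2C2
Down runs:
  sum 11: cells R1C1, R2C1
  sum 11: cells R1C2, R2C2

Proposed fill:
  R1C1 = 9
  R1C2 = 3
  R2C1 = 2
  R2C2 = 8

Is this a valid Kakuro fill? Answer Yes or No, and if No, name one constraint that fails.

Yes

Across: 9+3=12; 2+8=10. Down: 9+2=11; 3+8=11. No digit repeats within any run.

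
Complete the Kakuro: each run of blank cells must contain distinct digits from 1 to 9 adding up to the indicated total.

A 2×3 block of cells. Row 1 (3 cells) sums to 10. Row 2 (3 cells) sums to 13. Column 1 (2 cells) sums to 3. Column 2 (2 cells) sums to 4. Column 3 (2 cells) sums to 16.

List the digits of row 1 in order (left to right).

2 1 7

3 in 2 cells must be {1,2}; 4 in 2 cells must be {1,3}; 16 in 2 cells must be {7,9}.
The 10 across and the 16 down share only 7, so (1,3) = 7.
(2,3) = 16 − 7 = 9 completes the 16 down.
Given what's placed, (1,2) must be 1 to fit the 10 across and 4 down.
(2,1) = 1: the only remaining digit allowed by both the 13 across and the 3 down.
(2,2) = 13 − 10 = 3 completes the 13 across.
(1,1) = 10 − 8 = 2 completes the 10 across.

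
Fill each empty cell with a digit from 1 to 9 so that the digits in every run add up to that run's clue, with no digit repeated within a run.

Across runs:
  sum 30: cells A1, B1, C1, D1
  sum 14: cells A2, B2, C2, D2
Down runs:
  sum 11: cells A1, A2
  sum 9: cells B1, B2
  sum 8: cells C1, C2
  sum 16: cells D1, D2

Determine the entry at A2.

30 in 4 cells must be {6,7,8,9}; 16 in 2 cells must be {7,9}.
Only 7 fits D2 under both its across sum 14 and down sum 16.
D1 = 16 − 7 = 9 completes the 16 down.
Nothing is forced directly, so branch on A2, whose candidates are 2 or 4. If A2 = 2: then A1 would have to be in {6,7,8} for the 30 across but in {9} for the 11 down — contradiction. So A2 = 4.

4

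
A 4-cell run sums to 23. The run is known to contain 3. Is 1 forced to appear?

No

Counterexample: {3,4,7,9} sums to 23 under that restriction without using 1.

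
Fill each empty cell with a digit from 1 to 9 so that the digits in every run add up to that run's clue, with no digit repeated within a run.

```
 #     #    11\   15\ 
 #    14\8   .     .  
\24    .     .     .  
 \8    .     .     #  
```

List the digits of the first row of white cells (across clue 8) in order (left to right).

24 in 3 cells must be {7,8,9}.
Nothing is forced directly, so branch on R2C1, whose candidates are 8 or 9. If R2C1 = 8: that forces R2C2 = 7, R2C3 = 9, R3C1 = 6, after which R3C2 would have to be in {2} for the 8 across but in {1,3} for the 11 down — contradiction. So R2C1 = 9.
R3C1 = 14 − 9 = 5 completes the 14 down.
R3C2 = 8 − 5 = 3 completes the 8 across.
R2C2 = 7: the only remaining digit allowed by both the 24 across and the 11 down.
R2C3 = 24 − 16 = 8 completes the 24 across.
R1C2 = 11 − 10 = 1 completes the 11 down.
R1C3 = 8 − 1 = 7 completes the 8 across.

1 7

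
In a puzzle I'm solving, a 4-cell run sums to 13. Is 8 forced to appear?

No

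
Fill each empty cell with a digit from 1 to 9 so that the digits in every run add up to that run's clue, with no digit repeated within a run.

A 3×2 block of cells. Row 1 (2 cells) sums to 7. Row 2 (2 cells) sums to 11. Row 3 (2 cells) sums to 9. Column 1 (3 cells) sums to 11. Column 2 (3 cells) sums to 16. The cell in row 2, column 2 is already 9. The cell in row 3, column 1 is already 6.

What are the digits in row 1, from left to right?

3 4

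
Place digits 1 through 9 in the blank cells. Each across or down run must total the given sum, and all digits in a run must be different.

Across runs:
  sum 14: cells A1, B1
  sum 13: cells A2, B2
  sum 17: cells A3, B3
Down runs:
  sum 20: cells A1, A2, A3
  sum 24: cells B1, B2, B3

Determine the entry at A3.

17 in 2 cells must be {8,9}; 24 in 3 cells must be {7,8,9}.
Nothing is forced directly, so branch on B1, whose candidates are 8 or 9. If B1 = 8: that forces A1 = 6, A3 = 9, after which B3 would have to be in {8} for the 17 across but in {7,9} for the 24 down — contradiction. So B1 = 9.
A1 = 14 − 9 = 5 completes the 14 across.
Given what's placed, B3 must be 8 to fit the 17 across and 24 down.
B2 = 24 − 17 = 7 completes the 24 down.
A3 = 17 − 8 = 9 completes the 17 across.
A2 = 13 − 7 = 6 completes the 13 across.

9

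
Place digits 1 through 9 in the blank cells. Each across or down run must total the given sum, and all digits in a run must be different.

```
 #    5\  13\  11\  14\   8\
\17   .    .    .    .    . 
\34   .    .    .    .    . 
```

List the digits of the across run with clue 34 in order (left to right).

34 in 5 cells must be {4,6,7,8,9}.
Only 4 fits R2C1 under both its across sum 34 and down sum 5.
R1C1 = 5 − 4 = 1 completes the 5 down.
Nothing is forced directly, so branch on R2C5, whose candidates are 6 or 7. If R2C5 = 7: then R1C5 would have to be in {2,3,4,5,6,7} for the 17 across but in {1} for the 8 down — contradiction. So R2C5 = 6.
R1C5 = 8 − 6 = 2 completes the 8 down.
No cell is forced outright now. R1C4 can only be 5 or 6 (the digits allowed by both its 17 across and its 14 down). If R1C4 = 6: that forces R1C2 = 5, R1C3 = 3, R2C2 = 8, after which R2C3 would have to be in {7,9} for the 34 across but in {8} for the 11 down — contradiction. So R1C4 = 5.
Given what's placed, R1C2 must be 6 to fit the 17 across and 13 down.
R1C3 = 17 − 14 = 3 completes the 17 across.
R2C2 = 13 − 6 = 7 completes the 13 down.
R2C3 = 11 − 3 = 8 completes the 11 down.
R2C4 = 34 − 25 = 9 completes the 34 across.

4 7 8 9 6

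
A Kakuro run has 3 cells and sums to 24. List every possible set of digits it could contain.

{7,8,9}

3 distinct digits from 1–9 sum between 6 and 24.
Only one set works: {7,8,9}.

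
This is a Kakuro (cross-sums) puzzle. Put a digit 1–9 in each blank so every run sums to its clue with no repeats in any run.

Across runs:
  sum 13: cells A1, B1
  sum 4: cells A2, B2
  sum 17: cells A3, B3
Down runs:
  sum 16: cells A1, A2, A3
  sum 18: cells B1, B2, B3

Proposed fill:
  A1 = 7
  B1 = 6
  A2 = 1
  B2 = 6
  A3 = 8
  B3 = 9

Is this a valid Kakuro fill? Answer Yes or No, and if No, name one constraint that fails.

No — the down run B1–B3 sums to 21, not 18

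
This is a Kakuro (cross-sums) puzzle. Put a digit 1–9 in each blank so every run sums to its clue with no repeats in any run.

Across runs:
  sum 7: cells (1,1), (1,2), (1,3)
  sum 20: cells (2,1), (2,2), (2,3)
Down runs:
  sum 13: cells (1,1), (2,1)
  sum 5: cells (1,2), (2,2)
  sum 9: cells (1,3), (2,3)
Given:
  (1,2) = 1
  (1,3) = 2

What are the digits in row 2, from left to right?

9 4 7

7 in 3 cells must be {1,2,4}.
(1,1) = 7 − 3 = 4 completes the 7 across.
(2,1) = 13 − 4 = 9 completes the 13 down.
(2,2) = 5 − 1 = 4 completes the 5 down.
(2,3) = 20 − 13 = 7 completes the 20 across.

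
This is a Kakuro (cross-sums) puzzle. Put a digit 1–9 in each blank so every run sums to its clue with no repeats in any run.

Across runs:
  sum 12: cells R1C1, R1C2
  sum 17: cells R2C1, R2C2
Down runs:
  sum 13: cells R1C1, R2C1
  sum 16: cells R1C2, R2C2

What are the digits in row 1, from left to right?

17 in 2 cells must be {8,9}; 16 in 2 cells must be {7,9}.
The 17 across and the 16 down share only 9, so R2C2 = 9.
R1C2 = 16 − 9 = 7 completes the 16 down.
R2C1 = 17 − 9 = 8 completes the 17 across.
R1C1 = 12 − 7 = 5 completes the 12 across.

5 7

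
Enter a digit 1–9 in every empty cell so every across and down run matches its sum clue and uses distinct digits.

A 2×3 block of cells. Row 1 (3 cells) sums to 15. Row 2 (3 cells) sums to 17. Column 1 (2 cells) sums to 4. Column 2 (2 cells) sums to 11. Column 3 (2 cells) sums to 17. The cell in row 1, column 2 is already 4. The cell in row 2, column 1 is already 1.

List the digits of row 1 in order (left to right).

4 in 2 cells must be {1,3}; 17 in 2 cells must be {8,9}.
(1,1) = 4 − 1 = 3 completes the 4 down.
(1,3) = 15 − 7 = 8 completes the 15 across.
(2,2) = 11 − 4 = 7 completes the 11 down.
(2,3) = 17 − 8 = 9 completes the 17 across.

3 4 8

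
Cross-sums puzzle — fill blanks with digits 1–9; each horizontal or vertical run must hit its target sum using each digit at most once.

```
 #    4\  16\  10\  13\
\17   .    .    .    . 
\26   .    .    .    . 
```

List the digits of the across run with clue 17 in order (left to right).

4 in 2 cells must be {1,3}; 16 in 2 cells must be {7,9}.
Only 3 fits R2C1 under both its across sum 26 and down sum 4.
Given what's placed, R2C2 must be 9 to fit the 26 across and 16 down.
R1C1 = 4 − 3 = 1 completes the 4 down.
R1C2 = 16 − 9 = 7 completes the 16 down.
No cell is forced outright now. R2C3 can only be 6 or 8 (the digits allowed by both its 26 across and its 10 down). If R2C3 = 8: then R1C3 would have to be in {3,4,5,6} for the 17 across but in {2} for the 10 down — contradiction. So R2C3 = 6.
R1C3 = 10 − 6 = 4 completes the 10 down.
R1C4 = 17 − 12 = 5 completes the 17 across.

1 7 4 5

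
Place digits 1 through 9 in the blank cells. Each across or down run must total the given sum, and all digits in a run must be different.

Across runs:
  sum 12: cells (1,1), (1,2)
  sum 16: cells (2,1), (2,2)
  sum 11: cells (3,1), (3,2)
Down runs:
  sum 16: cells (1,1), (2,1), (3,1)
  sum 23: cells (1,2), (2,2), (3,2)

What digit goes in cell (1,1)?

4

16 in 2 cells must be {7,9}; 23 in 3 cells must be {6,8,9}.
The 16 across and the 23 down share only 9, so (2,2) = 9.
Given what's placed, (1,2) must be 8 to fit the 12 across and 23 down.
(2,1) = 16 − 9 = 7 completes the 16 across.
(3,2) = 23 − 17 = 6 completes the 23 down.
(1,1) = 12 − 8 = 4 completes the 12 across.
(3,1) = 11 − 6 = 5 completes the 11 across.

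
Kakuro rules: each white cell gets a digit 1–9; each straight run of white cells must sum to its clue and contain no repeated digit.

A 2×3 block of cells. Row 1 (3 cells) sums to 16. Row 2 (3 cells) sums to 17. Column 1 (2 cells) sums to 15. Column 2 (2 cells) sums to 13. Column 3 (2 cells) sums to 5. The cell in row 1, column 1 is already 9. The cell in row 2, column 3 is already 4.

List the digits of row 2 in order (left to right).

6, 7, 4

(1,3) = 5 − 4 = 1 completes the 5 down.
(2,1) = 15 − 9 = 6 completes the 15 down.
(2,2) = 17 − 10 = 7 completes the 17 across.
(1,2) = 16 − 10 = 6 completes the 16 across.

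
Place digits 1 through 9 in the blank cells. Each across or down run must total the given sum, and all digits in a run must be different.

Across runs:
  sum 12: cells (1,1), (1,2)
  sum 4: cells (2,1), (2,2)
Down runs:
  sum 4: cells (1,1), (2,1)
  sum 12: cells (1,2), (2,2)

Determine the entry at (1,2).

4 in 2 cells must be {1,3}.
The 12 across and the 4 down share only 3, so (1,1) = 3.
(1,2) = 12 − 3 = 9 completes the 12 across.
(2,1) = 4 − 3 = 1 completes the 4 down.
(2,2) = 4 − 1 = 3 completes the 4 across.

9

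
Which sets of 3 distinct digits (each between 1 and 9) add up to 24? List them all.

{7,8,9}

3 distinct digits from 1–9 sum between 6 and 24.
Only one set works: {7,8,9}.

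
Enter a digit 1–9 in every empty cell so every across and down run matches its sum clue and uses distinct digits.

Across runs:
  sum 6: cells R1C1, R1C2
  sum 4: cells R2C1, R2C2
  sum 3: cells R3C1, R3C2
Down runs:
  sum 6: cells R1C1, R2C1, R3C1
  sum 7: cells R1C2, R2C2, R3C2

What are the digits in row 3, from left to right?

4 in 2 cells must be {1,3}; 3 in 2 cells must be {1,2}; 6 in 3 cells must be {1,2,3}.
The 4 across and the 7 down share only 1, so R2C2 = 1.
Given what's placed, R3C2 must be 2 to fit the 3 across and 7 down.
R1C2 = 7 − 3 = 4 completes the 7 down.
R2C1 = 4 − 1 = 3 completes the 4 across.
R3C1 = 3 − 2 = 1 completes the 3 across.
R1C1 = 6 − 4 = 2 completes the 6 across.

1 2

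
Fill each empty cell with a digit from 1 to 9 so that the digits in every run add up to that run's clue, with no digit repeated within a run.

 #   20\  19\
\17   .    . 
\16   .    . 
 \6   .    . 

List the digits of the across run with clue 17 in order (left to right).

9 8

17 in 2 cells must be {8,9}; 16 in 2 cells must be {7,9}.
Nothing is forced directly, so branch on R3C1, whose candidates are 4 or 5. If R3C1 = 5: then R3C2 would have to be in {1} for the 6 across but in {2,3,4,5,6,7,8,9} for the 19 down — contradiction. So R3C1 = 4.
Given what's placed, R1C1 must be 9 to fit the 17 across and 20 down.
R1C2 = 17 − 9 = 8 completes the 17 across.
R2C1 = 20 − 13 = 7 completes the 20 down.
R2C2 = 16 − 7 = 9 completes the 16 across.
R3C2 = 6 − 4 = 2 completes the 6 across.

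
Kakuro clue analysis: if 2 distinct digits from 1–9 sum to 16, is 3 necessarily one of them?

No

The only way to make 16 from 2 distinct digits is {7,9}, which does not contain 3.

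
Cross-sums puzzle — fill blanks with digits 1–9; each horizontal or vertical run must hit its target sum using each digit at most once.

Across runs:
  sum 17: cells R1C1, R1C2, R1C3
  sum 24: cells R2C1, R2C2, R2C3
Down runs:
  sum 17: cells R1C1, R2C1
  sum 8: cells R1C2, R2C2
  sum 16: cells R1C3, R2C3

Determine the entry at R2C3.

9

24 in 3 cells must be {7,8,9}; 17 in 2 cells must be {8,9}; 16 in 2 cells must be {7,9}.
The 24 across and the 8 down share only 7, so R2C2 = 7.
Given what's placed, R2C3 must be 9 to fit the 24 across and 16 down.
R1C2 = 8 − 7 = 1 completes the 8 down.
R1C3 = 16 − 9 = 7 completes the 16 down.
R2C1 = 24 − 16 = 8 completes the 24 across.
R1C1 = 17 − 8 = 9 completes the 17 across.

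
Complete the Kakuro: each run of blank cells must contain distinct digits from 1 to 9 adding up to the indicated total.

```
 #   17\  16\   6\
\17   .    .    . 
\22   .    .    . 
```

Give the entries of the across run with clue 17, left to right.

17 in 2 cells must be {8,9}; 16 in 2 cells must be {7,9}.
The 22 across and the 6 down share only 5, so R2C3 = 5.
R1C3 = 6 − 5 = 1 completes the 6 down.
Given what's placed, R2C2 must be 9 to fit the 22 across and 16 down.
R1C1 = 9: the only remaining digit allowed by both the 17 across and the 17 down.
R1C2 = 17 − 10 = 7 completes the 17 across.
R2C1 = 22 − 14 = 8 completes the 22 across.

9 7 1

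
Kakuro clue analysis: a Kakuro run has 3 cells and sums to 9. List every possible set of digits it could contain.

3 distinct digits from 1–9 sum between 6 and 24.

{1,2,6}; {1,3,5}; {2,3,4}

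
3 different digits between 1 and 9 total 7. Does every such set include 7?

No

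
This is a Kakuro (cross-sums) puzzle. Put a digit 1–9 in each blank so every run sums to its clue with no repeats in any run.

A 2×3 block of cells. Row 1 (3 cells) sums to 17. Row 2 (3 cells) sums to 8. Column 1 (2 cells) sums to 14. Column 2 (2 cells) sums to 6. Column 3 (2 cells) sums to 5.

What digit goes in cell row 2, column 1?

5

The 8 across and the 14 down share only 5, so (2,1) = 5.
(1,1) = 14 − 5 = 9 completes the 14 down.
Nothing is forced directly, so branch on (2,2), whose candidates are 1 or 2. If (2,2) = 2: then (1,2) would have to be in {1,2,3,5,6,7} for the 17 across but in {4} for the 6 down — contradiction. So (2,2) = 1.
(1,2) = 6 − 1 = 5 completes the 6 down.
(1,3) = 17 − 14 = 3 completes the 17 across.
(2,3) = 8 − 6 = 2 completes the 8 across.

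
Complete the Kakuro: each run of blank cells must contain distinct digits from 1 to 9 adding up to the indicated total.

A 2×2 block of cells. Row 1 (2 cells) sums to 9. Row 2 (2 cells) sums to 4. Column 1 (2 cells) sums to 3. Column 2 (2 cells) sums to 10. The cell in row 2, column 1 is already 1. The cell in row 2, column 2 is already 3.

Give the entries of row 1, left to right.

4 in 2 cells must be {1,3}; 3 in 2 cells must be {1,2}.
(1,1) = 3 − 1 = 2 completes the 3 down.
(1,2) = 9 − 2 = 7 completes the 9 across.

2 7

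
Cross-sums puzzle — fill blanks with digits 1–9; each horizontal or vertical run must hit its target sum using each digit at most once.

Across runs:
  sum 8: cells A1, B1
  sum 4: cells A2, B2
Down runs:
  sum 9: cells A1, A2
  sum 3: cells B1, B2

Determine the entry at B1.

4 in 2 cells must be {1,3}; 3 in 2 cells must be {1,2}.
The 4 across and the 3 down share only 1, so B2 = 1.
B1 = 3 − 1 = 2 completes the 3 down.
A2 = 4 − 1 = 3 completes the 4 across.
A1 = 8 − 2 = 6 completes the 8 across.

2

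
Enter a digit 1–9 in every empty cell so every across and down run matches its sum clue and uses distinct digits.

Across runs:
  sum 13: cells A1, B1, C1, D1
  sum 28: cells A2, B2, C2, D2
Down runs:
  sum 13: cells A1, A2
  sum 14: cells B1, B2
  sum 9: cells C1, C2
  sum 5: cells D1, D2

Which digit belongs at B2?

Only 4 fits D2 under both its across sum 28 and down sum 5.
D1 = 5 − 4 = 1 completes the 5 down.
Nothing is forced directly, so branch on C2, whose candidates are 7 or 8. If C2 = 8: then C1 would have to be in {2,3,4,5,6,7} for the 13 across but in {1} for the 9 down — contradiction. So C2 = 7.
C1 = 9 − 7 = 2 completes the 9 down.
B1 = 6: the only remaining digit allowed by both the 13 across and the 14 down.
B2 = 14 − 6 = 8 completes the 14 down.
A1 = 13 − 9 = 4 completes the 13 across.
A2 = 28 − 19 = 9 completes the 28 across.

8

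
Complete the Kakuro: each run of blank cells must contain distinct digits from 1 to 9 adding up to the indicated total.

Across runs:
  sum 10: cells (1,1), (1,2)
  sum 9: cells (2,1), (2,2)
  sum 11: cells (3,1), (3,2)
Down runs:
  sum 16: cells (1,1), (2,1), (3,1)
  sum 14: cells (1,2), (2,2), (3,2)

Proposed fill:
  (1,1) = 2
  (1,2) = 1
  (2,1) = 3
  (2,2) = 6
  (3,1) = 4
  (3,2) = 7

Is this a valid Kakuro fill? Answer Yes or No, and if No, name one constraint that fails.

No — the across run (1,1)–(1,2) sums to 3, not 10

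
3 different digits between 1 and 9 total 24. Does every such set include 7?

Yes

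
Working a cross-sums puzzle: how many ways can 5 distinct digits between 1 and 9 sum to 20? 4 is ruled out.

2

5 distinct digits from 1–9 sum between 15 and 35.
Dropping sets that contain 4.
Enumerating: {1,2,3,5,9}, {1,2,3,6,8}.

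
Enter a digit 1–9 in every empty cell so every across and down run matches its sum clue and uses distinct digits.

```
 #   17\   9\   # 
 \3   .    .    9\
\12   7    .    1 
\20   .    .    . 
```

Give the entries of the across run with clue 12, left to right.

3 in 2 cells must be {1,2}.
R2C2 = 12 − 8 = 4 completes the 12 across.
Given what's placed, R3C2 must be 3 to fit the 20 across and 9 down.
R3C3 = 9 − 1 = 8 completes the 9 down.
R1C2 = 9 − 7 = 2 completes the 9 down.
R3C1 = 20 − 11 = 9 completes the 20 across.
R1C1 = 3 − 2 = 1 completes the 3 across.

7 4 1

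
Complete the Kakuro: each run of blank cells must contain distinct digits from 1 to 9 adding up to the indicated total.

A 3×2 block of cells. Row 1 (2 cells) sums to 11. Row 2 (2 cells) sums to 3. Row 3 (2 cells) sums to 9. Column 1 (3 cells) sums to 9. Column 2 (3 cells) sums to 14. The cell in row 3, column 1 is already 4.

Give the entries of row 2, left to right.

2, 1

3 in 2 cells must be {1,2}.
(2,1) = 2: the only remaining digit allowed by both the 3 across and the 9 down.
(2,2) = 3 − 2 = 1 completes the 3 across.
(3,2) = 9 − 4 = 5 completes the 9 across.
(1,1) = 9 − 6 = 3 completes the 9 down.
(1,2) = 11 − 3 = 8 completes the 11 across.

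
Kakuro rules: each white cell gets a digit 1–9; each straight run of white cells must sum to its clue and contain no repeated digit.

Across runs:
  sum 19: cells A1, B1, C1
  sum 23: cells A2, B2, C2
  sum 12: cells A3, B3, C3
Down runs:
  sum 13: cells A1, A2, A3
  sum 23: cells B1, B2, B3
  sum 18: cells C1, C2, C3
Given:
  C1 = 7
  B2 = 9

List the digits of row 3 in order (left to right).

1 6 5

23 in 3 cells must be {6,8,9}.
Given what's placed, B1 must be 8 to fit the 19 across and 23 down.
B3 = 23 − 17 = 6 completes the 23 down.
A1 = 19 − 15 = 4 completes the 19 across.
Nothing is forced directly, so branch on A3, whose candidates are 1 or 2. If A3 = 2: then A2 would have to be in {6,8} for the 23 across but in {7} for the 13 down — contradiction. So A3 = 1.
A2 = 13 − 5 = 8 completes the 13 down.
C2 = 23 − 17 = 6 completes the 23 across.
C3 = 12 − 7 = 5 completes the 12 across.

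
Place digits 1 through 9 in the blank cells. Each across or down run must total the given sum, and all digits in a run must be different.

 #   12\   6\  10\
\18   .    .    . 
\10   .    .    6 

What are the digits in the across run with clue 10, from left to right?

3, 1, 6

R1C3 = 10 − 6 = 4 completes the 10 down.
R2C1 = 3: the only remaining digit allowed by both the 10 across and the 12 down.
R2C2 = 10 − 9 = 1 completes the 10 across.
R1C1 = 12 − 3 = 9 completes the 12 down.
R1C2 = 18 − 13 = 5 completes the 18 across.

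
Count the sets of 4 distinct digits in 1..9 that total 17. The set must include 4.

4 distinct digits from 1–9 sum between 10 and 30.
Keeping only sets containing 4.
Enumerating: {1,3,4,9}, {1,4,5,7}, {2,3,4,8}, {2,4,5,6}.

4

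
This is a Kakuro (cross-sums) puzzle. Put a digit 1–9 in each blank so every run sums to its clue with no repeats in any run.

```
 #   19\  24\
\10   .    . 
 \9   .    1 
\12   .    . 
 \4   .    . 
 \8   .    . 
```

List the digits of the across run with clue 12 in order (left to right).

5 7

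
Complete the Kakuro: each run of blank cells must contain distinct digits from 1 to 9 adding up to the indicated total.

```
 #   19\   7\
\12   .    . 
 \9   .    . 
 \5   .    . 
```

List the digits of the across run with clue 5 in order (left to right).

4, 1

7 in 3 cells must be {1,2,4}.
The 12 across and the 7 down share only 4, so R1C2 = 4.
R1C1 = 12 − 4 = 8 completes the 12 across.
Nothing is forced directly, so branch on R2C2, whose candidates are 1 or 2. If R2C2 = 1: then R2C1 would have to be in {8} for the 9 across but in {2,4,5,6,7,9} for the 19 down — contradiction. So R2C2 = 2.
R2C1 = 9 − 2 = 7 completes the 9 across.
R3C1 = 19 − 15 = 4 completes the 19 down.
R3C2 = 5 − 4 = 1 completes the 5 across.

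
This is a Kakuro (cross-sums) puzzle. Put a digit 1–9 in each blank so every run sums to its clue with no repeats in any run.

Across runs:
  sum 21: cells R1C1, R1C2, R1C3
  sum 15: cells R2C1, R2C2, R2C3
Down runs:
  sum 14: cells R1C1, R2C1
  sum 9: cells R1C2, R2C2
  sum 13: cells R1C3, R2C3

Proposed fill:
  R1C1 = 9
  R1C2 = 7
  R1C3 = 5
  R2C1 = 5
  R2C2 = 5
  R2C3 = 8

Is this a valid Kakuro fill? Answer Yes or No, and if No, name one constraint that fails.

No — the across run R2C1–R2C3 sums to 18, not 15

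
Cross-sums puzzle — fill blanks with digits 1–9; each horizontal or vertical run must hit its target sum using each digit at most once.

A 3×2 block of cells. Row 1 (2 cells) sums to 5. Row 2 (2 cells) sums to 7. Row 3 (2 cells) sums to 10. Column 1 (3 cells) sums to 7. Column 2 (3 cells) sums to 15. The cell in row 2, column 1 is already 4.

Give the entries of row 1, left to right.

1, 4

7 in 3 cells must be {1,2,4}.
(2,2) = 7 − 4 = 3 completes the 7 across.
Given what's placed, (1,2) must be 4 to fit the 5 across and 15 down.
(3,2) = 15 − 7 = 8 completes the 15 down.
(1,1) = 5 − 4 = 1 completes the 5 across.
(3,1) = 10 − 8 = 2 completes the 10 across.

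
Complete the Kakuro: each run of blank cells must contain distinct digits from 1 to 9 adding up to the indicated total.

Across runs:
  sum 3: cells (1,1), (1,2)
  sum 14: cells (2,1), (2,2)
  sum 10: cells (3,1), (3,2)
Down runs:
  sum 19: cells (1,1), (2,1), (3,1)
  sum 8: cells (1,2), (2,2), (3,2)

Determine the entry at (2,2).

5

3 in 2 cells must be {1,2}.
The 3 across and the 19 down share only 2, so (1,1) = 2.
(1,2) = 3 − 2 = 1 completes the 3 across.
Given what's placed, (2,2) must be 5 to fit the 14 across and 8 down.
(3,2) = 8 − 6 = 2 completes the 8 down.
(2,1) = 14 − 5 = 9 completes the 14 across.
(3,1) = 10 − 2 = 8 completes the 10 across.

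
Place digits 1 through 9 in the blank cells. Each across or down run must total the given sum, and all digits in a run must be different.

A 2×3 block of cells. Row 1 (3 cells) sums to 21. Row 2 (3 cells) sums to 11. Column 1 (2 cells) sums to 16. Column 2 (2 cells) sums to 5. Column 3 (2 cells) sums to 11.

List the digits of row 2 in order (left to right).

16 in 2 cells must be {7,9}.
The 21 across and the 5 down share only 4, so (1,2) = 4.
The 11 across and the 16 down share only 7, so (2,1) = 7.
(2,2) = 5 − 4 = 1 completes the 5 down.
(2,3) = 11 − 8 = 3 completes the 11 across.
(1,1) = 16 − 7 = 9 completes the 16 down.
(1,3) = 21 − 13 = 8 completes the 21 across.

7, 1, 3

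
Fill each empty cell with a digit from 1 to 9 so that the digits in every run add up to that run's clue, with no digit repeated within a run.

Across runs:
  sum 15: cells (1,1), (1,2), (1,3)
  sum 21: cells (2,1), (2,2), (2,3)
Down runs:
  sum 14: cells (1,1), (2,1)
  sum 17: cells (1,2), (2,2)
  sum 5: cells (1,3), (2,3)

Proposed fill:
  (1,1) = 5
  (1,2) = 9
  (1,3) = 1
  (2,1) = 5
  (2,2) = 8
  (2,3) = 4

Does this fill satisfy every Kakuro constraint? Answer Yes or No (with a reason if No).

No — the down run (1,1)–(2,1) sums to 10, not 14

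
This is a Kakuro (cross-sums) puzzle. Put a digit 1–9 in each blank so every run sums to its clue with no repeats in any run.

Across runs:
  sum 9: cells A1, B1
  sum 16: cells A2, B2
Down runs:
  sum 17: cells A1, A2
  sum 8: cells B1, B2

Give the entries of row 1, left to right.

8 1

16 in 2 cells must be {7,9}; 17 in 2 cells must be {8,9}.
The 9 across and the 17 down share only 8, so A1 = 8.
B1 = 9 − 8 = 1 completes the 9 across.
A2 = 17 − 8 = 9 completes the 17 down.
B2 = 16 − 9 = 7 completes the 16 across.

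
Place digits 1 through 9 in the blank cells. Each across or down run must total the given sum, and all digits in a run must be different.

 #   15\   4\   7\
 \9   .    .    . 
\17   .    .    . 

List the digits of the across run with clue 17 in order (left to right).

4 in 2 cells must be {1,3}.
The 9 across and the 15 down share only 6, so R1C1 = 6.
Given what's placed, R1C2 must be 1 to fit the 9 across and 4 down.
R1C3 = 9 − 7 = 2 completes the 9 across.
R2C1 = 15 − 6 = 9 completes the 15 down.
R2C2 = 4 − 1 = 3 completes the 4 down.
R2C3 = 17 − 12 = 5 completes the 17 across.

9 3 5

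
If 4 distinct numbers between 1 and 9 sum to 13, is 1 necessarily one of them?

Every partition of 13 into 4 distinct digits includes 1: {1,2,3,7}, {1,2,4,6}, {1,3,4,5}.

Yes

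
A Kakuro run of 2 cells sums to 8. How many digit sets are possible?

3

2 distinct digits from 1–9 sum between 3 and 17.
Enumerating: {1,7}, {2,6}, {3,5}.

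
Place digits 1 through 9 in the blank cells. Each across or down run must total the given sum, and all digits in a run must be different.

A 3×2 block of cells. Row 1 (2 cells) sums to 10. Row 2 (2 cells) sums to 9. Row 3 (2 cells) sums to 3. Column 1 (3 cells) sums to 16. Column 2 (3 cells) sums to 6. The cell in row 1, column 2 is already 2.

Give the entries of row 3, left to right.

2, 1

3 in 2 cells must be {1,2}; 6 in 3 cells must be {1,2,3}.
(1,1) = 10 − 2 = 8 completes the 10 across.
Given what's placed, (3,2) must be 1 to fit the 3 across and 6 down.
(2,2) = 6 − 3 = 3 completes the 6 down.
(3,1) = 3 − 1 = 2 completes the 3 across.
(2,1) = 9 − 3 = 6 completes the 9 across.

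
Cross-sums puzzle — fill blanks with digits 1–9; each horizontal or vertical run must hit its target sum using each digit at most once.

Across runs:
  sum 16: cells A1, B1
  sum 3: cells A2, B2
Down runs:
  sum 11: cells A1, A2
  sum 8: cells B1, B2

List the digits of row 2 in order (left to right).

2 1

16 in 2 cells must be {7,9}; 3 in 2 cells must be {1,2}.
The 16 across and the 8 down share only 7, so B1 = 7.
The 3 across and the 11 down share only 2, so A2 = 2.
B2 = 3 − 2 = 1 completes the 3 across.
A1 = 16 − 7 = 9 completes the 16 across.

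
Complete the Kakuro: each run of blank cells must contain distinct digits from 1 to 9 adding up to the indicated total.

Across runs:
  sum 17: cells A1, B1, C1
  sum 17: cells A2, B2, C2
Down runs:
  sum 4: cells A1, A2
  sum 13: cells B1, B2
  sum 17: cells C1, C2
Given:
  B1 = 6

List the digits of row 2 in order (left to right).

1 7 9

4 in 2 cells must be {1,3}; 17 in 2 cells must be {8,9}.
Given what's placed, A1 must be 3 to fit the 17 across and 4 down.
C1 = 17 − 9 = 8 completes the 17 across.
A2 = 4 − 3 = 1 completes the 4 down.
B2 = 13 − 6 = 7 completes the 13 down.
C2 = 17 − 8 = 9 completes the 17 across.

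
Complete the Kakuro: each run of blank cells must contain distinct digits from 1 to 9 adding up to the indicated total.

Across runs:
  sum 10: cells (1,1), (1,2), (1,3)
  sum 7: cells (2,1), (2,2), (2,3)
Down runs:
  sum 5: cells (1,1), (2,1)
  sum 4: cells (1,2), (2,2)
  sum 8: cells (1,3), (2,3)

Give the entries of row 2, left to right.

4 1 2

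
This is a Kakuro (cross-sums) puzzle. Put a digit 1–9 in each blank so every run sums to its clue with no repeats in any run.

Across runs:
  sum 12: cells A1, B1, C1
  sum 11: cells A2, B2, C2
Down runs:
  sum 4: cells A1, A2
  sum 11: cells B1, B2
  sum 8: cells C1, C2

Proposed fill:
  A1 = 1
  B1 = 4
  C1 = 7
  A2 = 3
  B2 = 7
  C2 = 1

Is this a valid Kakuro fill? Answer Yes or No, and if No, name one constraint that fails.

Across: 1+4+7=12; 3+7+1=11. Down: 1+3=4; 4+7=11; 7+1=8. No digit repeats within any run.

Yes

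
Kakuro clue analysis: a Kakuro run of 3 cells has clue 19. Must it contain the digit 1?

No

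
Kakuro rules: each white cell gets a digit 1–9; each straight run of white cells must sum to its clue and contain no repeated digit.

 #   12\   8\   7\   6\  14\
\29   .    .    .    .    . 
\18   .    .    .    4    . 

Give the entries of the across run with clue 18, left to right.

R1C4 = 6 − 4 = 2 completes the 6 down.
Nothing is forced directly, so branch on R2C5, whose candidates are 5 or 6 or 8. If R2C5 = 5: that forces R1C5 = 9, after which R2C1 would have to be in {1,2,6} for the 18 across but in {3,4,5,7,8,9} for the 12 down — contradiction. If R2C5 = 6: that forces R1C5 = 8, R2C1 = 5, R1C1 = 7, R1C2 = 3, after which R1C3 would have to be in {9} for the 29 across but in {1,2,3,4,5,6} for the 7 down — contradiction. So R2C5 = 8.
R1C5 = 14 − 8 = 6 completes the 14 down.
Given what's placed, R2C1 must be 3 to fit the 18 across and 12 down.
R1C1 = 12 − 3 = 9 completes the 12 down.
Nothing is forced directly, so branch on R1C2, whose candidates are 5 or 7. If R1C2 = 5: then R1C3 would have to be in {7} for the 29 across but in {1,2,3,4,5,6} for the 7 down — contradiction. So R1C2 = 7.
R1C3 = 29 − 24 = 5 completes the 29 across.
R2C2 = 8 − 7 = 1 completes the 8 down.
R2C3 = 18 − 16 = 2 completes the 18 across.

3 1 2 4 8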